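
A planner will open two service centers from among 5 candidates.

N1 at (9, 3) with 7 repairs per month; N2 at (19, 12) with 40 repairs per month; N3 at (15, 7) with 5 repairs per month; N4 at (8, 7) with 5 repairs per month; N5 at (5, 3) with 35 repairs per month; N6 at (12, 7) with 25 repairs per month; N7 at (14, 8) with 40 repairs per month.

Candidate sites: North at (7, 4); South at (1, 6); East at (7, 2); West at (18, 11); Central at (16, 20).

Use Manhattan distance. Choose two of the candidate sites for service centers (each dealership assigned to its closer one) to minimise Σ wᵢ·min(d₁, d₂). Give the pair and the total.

Evaluate every pair (each demand assigned to the nearer of the two):
  {North, West}: total = 741
  {East, West}: total = 801
  {South, West}: total = 1007
  {North, Central}: total = 1281
  {East, Central}: total = 1431
  {West, Central}: total = 1569
  {North, South}: total = 1641
  {North, East}: total = 1641
  {South, Central}: total = 1732
  {South, East}: total = 1871
Best pair: {North, West} with total 741.

{North, West}, total 741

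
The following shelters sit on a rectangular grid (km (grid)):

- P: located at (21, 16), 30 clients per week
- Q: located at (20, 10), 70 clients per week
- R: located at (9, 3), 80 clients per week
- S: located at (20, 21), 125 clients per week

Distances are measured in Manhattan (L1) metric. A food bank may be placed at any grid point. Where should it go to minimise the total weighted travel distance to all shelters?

(20, 16)

Manhattan distance separates: Σwᵢ(|x−xᵢ|+|y−yᵢ|) = Σwᵢ|x−xᵢ| + Σwᵢ|y−yᵢ|, so x and y are optimised independently as 1-D weighted medians.
Total weight W = 305; half = 152.5.
x-coordinate, sorted with cumulative weight:
  x=9 (R, w=80) cum 80
  x=20 (Q, w=70) cum 150
  x=20 (S, w=125) cum 275  ← median
  x=21 (P, w=30) cum 305
⇒ x* = 20
y-coordinate, sorted with cumulative weight:
  y=3 (R, w=80) cum 80
  y=10 (Q, w=70) cum 150
  y=16 (P, w=30) cum 180  ← median
  y=21 (S, w=125) cum 305
⇒ y* = 16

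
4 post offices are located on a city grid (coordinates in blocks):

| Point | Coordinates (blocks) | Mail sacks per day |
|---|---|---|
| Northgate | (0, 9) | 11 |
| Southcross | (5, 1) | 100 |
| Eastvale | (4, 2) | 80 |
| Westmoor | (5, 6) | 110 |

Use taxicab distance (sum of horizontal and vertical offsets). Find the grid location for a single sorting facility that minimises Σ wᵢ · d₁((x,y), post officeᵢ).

(5, 2)

Manhattan distance separates: Σwᵢ(|x−xᵢ|+|y−yᵢ|) = Σwᵢ|x−xᵢ| + Σwᵢ|y−yᵢ|, so x and y are optimised independently as 1-D weighted medians.
Total weight W = 301; half = 150.5.
x-coordinate, sorted with cumulative weight:
  x=0 (Northgate, w=11) cum 11
  x=4 (Eastvale, w=80) cum 91
  x=5 (Southcross, w=100) cum 191  ← median
  x=5 (Westmoor, w=110) cum 301
⇒ x* = 5
y-coordinate, sorted with cumulative weight:
  y=1 (Southcross, w=100) cum 100
  y=2 (Eastvale, w=80) cum 180  ← median
  y=6 (Westmoor, w=110) cum 290
  y=9 (Northgate, w=11) cum 301
⇒ y* = 2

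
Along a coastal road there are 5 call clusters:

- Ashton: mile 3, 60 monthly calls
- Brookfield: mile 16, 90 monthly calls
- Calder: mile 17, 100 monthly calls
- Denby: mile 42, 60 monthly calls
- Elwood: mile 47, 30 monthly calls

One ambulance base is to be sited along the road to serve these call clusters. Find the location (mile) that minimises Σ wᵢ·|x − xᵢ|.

x = 17

For a sum of weighted absolute distances on a line, the optimum is the weighted median (not the mean). Total weight W = 340; half-weight = 170.
Sort by position and accumulate weight:
  mile 3 (Ashton, w=60) → cum 60
  mile 16 (Brookfield, w=90) → cum 150
  mile 17 (Calder, w=100) → cum 250  ≥ 170 → median here
  mile 42 (Denby, w=60) → cum 310
  mile 47 (Elwood, w=30) → cum 340
Optimal location: mile 17.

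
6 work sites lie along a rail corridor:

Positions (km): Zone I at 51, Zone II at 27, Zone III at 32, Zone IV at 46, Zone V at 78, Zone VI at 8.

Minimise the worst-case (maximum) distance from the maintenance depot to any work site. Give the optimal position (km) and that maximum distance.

The 1-center on a line is the midpoint of the two extreme points: leftmost at 8, rightmost at 78.
Optimal location = (8 + 78)/2 = 43; maximum distance = (78 − 8)/2 = 35.

location 43, max distance 35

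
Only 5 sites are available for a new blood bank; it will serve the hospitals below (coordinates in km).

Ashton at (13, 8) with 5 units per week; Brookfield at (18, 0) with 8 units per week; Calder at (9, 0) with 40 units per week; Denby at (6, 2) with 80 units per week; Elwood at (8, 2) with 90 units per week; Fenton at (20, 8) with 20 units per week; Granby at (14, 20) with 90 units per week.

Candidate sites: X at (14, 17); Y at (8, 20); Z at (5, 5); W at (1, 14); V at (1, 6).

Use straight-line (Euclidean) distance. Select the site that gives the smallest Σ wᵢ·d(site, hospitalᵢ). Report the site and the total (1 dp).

Total weighted distance at each candidate:
  X (14, 17): total = 4194.1
  Y (8, 20): total = 4993.2
  Z (5, 5): total = 2925.4
  W (1, 14): total = 4865.7
  V (1, 6): total = 3944.4
Minimum is at Z with total 2925.4 km.

Z, total 2925.4 km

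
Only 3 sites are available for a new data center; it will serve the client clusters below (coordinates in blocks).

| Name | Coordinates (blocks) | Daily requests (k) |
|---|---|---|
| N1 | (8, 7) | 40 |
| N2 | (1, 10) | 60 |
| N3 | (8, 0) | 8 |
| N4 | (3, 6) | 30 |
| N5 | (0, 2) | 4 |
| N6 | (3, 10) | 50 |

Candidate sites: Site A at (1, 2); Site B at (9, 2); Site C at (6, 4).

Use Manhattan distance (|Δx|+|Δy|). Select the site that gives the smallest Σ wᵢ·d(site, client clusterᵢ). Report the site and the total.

Total weighted distance at each candidate:
  Site A (1, 2): total = 1716
  Site B (9, 2): total = 2260
  Site C (6, 4): total = 1540
Minimum is at Site C with total 1540 blocks.

Site C, total 1540 blocks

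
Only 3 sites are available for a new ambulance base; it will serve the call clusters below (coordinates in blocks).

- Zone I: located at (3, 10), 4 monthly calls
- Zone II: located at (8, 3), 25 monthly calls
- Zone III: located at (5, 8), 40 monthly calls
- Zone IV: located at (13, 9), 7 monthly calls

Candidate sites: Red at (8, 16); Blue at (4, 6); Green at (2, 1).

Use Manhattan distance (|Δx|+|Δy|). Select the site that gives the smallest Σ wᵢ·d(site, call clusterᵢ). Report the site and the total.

Blue, total 399 blocks

Total weighted distance at each candidate:
  Red (8, 16): total = 893
  Blue (4, 6): total = 399
  Green (2, 1): total = 773
Minimum is at Blue with total 399 blocks.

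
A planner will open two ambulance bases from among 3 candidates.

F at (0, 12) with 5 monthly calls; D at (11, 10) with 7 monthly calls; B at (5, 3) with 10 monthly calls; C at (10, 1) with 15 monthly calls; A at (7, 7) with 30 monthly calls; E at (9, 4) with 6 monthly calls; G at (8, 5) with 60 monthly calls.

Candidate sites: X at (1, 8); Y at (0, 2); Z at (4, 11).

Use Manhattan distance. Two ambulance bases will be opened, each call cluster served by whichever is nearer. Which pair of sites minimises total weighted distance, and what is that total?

Evaluate every pair (each demand assigned to the nearer of the two):
  {Y, Z}: total = 1182
  {X, Y}: total = 1210
  {X, Z}: total = 1293
Best pair: {Y, Z} with total 1182.

{Y, Z}, total 1182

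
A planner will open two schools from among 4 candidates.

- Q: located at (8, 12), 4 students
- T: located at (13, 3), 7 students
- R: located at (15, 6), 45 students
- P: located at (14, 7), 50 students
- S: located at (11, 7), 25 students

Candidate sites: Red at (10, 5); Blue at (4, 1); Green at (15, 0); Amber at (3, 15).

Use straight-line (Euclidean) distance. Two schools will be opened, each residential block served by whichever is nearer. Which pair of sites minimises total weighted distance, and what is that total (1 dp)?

Evaluate every pair (each demand assigned to the nearer of the two):
  {Red, Amber}: total = 557.5
  {Red, Blue}: total = 563.3
  {Red, Green}: total = 563.3
  {Green, Amber}: total = 873.7
  {Blue, Green}: total = 897.2
  {Blue, Amber}: total = 1445.2
Best pair: {Red, Amber} with total 557.5.

{Red, Amber}, total 557.5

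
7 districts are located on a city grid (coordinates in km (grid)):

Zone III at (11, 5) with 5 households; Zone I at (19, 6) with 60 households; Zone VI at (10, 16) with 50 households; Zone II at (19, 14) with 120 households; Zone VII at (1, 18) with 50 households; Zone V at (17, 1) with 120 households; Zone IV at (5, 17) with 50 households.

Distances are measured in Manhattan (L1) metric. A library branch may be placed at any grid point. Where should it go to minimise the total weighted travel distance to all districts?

(17, 14)

Manhattan distance separates: Σwᵢ(|x−xᵢ|+|y−yᵢ|) = Σwᵢ|x−xᵢ| + Σwᵢ|y−yᵢ|, so x and y are optimised independently as 1-D weighted medians.
Total weight W = 455; half = 227.5.
x-coordinate, sorted with cumulative weight:
  x=1 (Zone VII, w=50) cum 50
  x=5 (Zone IV, w=50) cum 100
  x=10 (Zone VI, w=50) cum 150
  x=11 (Zone III, w=5) cum 155
  x=17 (Zone V, w=120) cum 275  ← median
  x=19 (Zone I, w=60) cum 335
  x=19 (Zone II, w=120) cum 455
⇒ x* = 17
y-coordinate, sorted with cumulative weight:
  y=1 (Zone V, w=120) cum 120
  y=5 (Zone III, w=5) cum 125
  y=6 (Zone I, w=60) cum 185
  y=14 (Zone II, w=120) cum 305  ← median
  y=16 (Zone VI, w=50) cum 355
  y=17 (Zone IV, w=50) cum 405
  y=18 (Zone VII, w=50) cum 455
⇒ y* = 14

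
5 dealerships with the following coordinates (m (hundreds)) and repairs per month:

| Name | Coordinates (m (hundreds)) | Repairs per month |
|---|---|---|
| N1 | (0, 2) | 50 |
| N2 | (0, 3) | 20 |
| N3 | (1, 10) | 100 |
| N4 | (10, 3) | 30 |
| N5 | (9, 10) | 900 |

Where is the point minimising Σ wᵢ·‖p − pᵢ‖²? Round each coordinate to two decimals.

(7.73, 9.32)

The minimiser of Σwᵢ‖p−pᵢ‖² is the weighted centroid p* = (Σwᵢpᵢ)/(Σwᵢ).
Σwᵢ = 1100.
Σwᵢxᵢ = 50·0 + 20·0 + 100·1 + 30·10 + 900·9 = 8500.
Σwᵢyᵢ = 50·2 + 20·3 + 100·10 + 30·3 + 900·10 = 10250.
x* = 8500/1100 = 7.73, y* = 10250/1100 = 9.32.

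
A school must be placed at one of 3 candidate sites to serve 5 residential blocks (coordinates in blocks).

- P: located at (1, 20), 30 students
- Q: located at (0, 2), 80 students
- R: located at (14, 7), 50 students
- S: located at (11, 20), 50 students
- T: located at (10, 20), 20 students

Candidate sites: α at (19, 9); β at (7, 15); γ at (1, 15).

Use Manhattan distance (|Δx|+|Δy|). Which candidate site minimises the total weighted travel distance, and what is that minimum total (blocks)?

Total weighted distance at each candidate:
  α (19, 9): total = 4650
  β (7, 15): total = 3290
  γ (1, 15): total = 3350
Minimum is at β with total 3290 blocks.

β, total 3290 blocks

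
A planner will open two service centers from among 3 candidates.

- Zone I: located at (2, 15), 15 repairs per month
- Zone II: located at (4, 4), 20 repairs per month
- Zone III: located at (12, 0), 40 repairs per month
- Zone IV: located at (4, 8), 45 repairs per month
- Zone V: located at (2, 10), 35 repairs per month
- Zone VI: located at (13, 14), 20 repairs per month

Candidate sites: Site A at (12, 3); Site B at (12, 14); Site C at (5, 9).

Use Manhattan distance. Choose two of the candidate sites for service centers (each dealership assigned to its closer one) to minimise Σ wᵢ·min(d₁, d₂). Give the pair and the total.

{Site A, Site C}, total 845

Evaluate every pair (each demand assigned to the nearer of the two):
  {Site A, Site C}: total = 845
  {Site B, Site C}: total = 1065
  {Site A, Site B}: total = 1560
Best pair: {Site A, Site C} with total 845.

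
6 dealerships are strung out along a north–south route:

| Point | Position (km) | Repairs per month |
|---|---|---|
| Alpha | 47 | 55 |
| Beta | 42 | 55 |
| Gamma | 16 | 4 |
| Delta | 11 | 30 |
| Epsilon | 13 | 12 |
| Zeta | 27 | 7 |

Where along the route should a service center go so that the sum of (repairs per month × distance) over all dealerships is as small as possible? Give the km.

For a sum of weighted absolute distances on a line, the optimum is the weighted median (not the mean). Total weight W = 163; half-weight = 81.5.
Sort by position and accumulate weight:
  km 11 (Delta, w=30) → cum 30
  km 13 (Epsilon, w=12) → cum 42
  km 16 (Gamma, w=4) → cum 46
  km 27 (Zeta, w=7) → cum 53
  km 42 (Beta, w=55) → cum 108  ≥ 81.5 → median here
  km 47 (Alpha, w=55) → cum 163
Optimal location: km 42.

x = 42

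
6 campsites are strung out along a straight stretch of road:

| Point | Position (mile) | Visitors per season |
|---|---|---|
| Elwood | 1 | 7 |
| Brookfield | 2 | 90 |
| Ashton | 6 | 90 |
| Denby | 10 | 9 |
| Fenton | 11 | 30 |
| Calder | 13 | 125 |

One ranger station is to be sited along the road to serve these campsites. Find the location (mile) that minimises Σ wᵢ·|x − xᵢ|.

For a sum of weighted absolute distances on a line, the optimum is the weighted median (not the mean). Total weight W = 351; half-weight = 175.5.
Sort by position and accumulate weight:
  mile 1 (Elwood, w=7) → cum 7
  mile 2 (Brookfield, w=90) → cum 97
  mile 6 (Ashton, w=90) → cum 187  ≥ 175.5 → median here
  mile 10 (Denby, w=9) → cum 196
  mile 11 (Fenton, w=30) → cum 226
  mile 13 (Calder, w=125) → cum 351
Optimal location: mile 6.

x = 6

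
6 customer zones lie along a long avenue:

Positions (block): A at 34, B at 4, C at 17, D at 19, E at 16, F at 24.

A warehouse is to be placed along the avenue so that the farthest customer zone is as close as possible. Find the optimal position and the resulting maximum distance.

location 19, max distance 15

The 1-center on a line is the midpoint of the two extreme points: leftmost at 4, rightmost at 34.
Optimal location = (4 + 34)/2 = 19; maximum distance = (34 − 4)/2 = 15.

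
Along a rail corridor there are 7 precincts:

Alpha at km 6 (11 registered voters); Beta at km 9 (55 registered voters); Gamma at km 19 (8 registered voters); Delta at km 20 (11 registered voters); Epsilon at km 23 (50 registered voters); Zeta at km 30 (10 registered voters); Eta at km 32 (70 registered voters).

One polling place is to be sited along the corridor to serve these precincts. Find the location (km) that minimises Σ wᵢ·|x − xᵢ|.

x = 23

For a sum of weighted absolute distances on a line, the optimum is the weighted median (not the mean). Total weight W = 215; half-weight = 107.5.
Sort by position and accumulate weight:
  km 6 (Alpha, w=11) → cum 11
  km 9 (Beta, w=55) → cum 66
  km 19 (Gamma, w=8) → cum 74
  km 20 (Delta, w=11) → cum 85
  km 23 (Epsilon, w=50) → cum 135  ≥ 107.5 → median here
  km 30 (Zeta, w=10) → cum 145
  km 32 (Eta, w=70) → cum 215
Optimal location: km 23.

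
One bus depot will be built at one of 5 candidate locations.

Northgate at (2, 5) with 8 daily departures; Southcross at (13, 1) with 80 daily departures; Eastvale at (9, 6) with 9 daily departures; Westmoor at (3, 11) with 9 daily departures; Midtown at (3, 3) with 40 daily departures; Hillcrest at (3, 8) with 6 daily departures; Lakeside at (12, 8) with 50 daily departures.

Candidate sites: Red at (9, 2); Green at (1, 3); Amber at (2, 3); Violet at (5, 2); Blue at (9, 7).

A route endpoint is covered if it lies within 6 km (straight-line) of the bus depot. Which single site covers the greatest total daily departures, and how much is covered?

Red, covering 89

Coverage radius r = 6 km; a point is covered iff (Δx)²+(Δy)² ≤ 6² = 36.
  Red (9, 2): covers {Southcross, Eastvale} → 89
  Green (1, 3): covers {Northgate, Midtown, Hillcrest} → 54
  Amber (2, 3): covers {Northgate, Midtown, Hillcrest} → 54
  Violet (5, 2): covers {Northgate, Eastvale, Midtown} → 57
  Blue (9, 7): covers {Eastvale, Lakeside} → 59
Maximum coverage at Red: 89 daily departures.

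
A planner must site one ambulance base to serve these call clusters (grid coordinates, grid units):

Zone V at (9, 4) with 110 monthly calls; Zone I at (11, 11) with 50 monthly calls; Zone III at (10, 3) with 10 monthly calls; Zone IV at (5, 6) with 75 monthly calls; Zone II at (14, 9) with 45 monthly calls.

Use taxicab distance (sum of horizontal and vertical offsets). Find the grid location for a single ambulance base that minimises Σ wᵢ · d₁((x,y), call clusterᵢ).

Manhattan distance separates: Σwᵢ(|x−xᵢ|+|y−yᵢ|) = Σwᵢ|x−xᵢ| + Σwᵢ|y−yᵢ|, so x and y are optimised independently as 1-D weighted medians.
Total weight W = 290; half = 145.
x-coordinate, sorted with cumulative weight:
  x=5 (Zone IV, w=75) cum 75
  x=9 (Zone V, w=110) cum 185  ← median
  x=10 (Zone III, w=10) cum 195
  x=11 (Zone I, w=50) cum 245
  x=14 (Zone II, w=45) cum 290
⇒ x* = 9
y-coordinate, sorted with cumulative weight:
  y=3 (Zone III, w=10) cum 10
  y=4 (Zone V, w=110) cum 120
  y=6 (Zone IV, w=75) cum 195  ← median
  y=9 (Zone II, w=45) cum 240
  y=11 (Zone I, w=50) cum 290
⇒ y* = 6

(9, 6)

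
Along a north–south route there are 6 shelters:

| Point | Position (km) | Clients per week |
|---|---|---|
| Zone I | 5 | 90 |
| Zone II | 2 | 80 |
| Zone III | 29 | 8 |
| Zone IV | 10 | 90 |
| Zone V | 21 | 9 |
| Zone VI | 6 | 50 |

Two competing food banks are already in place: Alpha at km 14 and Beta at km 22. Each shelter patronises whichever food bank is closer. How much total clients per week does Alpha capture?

310

The indifferent point is the midpoint (14+22)/2 = 18; shelters left of it (closer to Alpha at 14) go to Alpha, those right go to Beta.
  Zone II at 2 (w=80) → Alpha
  Zone I at 5 (w=90) → Alpha
  Zone VI at 6 (w=50) → Alpha
  Zone IV at 10 (w=90) → Alpha
  Zone V at 21 (w=9) → Beta
  Zone III at 29 (w=8) → Beta
Alpha captures 310; Beta captures 17.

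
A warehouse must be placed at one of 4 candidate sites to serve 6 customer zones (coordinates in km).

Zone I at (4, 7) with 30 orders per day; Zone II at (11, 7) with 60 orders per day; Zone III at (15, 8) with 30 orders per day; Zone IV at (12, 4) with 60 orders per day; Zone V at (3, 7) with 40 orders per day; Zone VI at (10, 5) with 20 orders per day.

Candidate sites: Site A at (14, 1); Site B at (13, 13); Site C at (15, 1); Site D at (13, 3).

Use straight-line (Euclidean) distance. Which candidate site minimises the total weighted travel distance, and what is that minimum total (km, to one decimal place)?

Total weighted distance at each candidate:
  Site A (14, 1): total = 1795.2
  Site B (13, 13): total = 2046.2
  Site C (15, 1): total = 1937.8
  Site D (13, 3): total = 1313.1
Minimum is at Site D with total 1313.1 km.

Site D, total 1313.1 km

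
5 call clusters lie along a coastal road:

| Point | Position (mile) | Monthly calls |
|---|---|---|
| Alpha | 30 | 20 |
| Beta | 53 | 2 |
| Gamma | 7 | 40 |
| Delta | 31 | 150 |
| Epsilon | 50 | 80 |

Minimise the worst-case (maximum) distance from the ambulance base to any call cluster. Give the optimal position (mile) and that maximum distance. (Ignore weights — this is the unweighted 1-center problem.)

location 30, max distance 23

The 1-center on a line is the midpoint of the two extreme points: leftmost at 7, rightmost at 53.
Optimal location = (7 + 53)/2 = 30; maximum distance = (53 − 7)/2 = 23.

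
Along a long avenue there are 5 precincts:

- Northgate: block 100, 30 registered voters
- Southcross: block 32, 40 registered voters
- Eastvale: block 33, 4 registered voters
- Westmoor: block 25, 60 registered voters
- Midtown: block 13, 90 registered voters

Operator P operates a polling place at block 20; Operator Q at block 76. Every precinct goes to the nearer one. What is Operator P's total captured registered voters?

194

The indifferent point is the midpoint (20+76)/2 = 48; precincts left of it (closer to Operator P at 20) go to Operator P, those right go to Operator Q.
  Midtown at 13 (w=90) → Operator P
  Westmoor at 25 (w=60) → Operator P
  Southcross at 32 (w=40) → Operator P
  Eastvale at 33 (w=4) → Operator P
  Northgate at 100 (w=30) → Operator Q
Operator P captures 194; Operator Q captures 30.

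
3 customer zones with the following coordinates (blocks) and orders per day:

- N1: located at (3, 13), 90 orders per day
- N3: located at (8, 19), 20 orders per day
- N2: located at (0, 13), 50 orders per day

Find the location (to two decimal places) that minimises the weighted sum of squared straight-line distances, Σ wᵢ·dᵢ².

The minimiser of Σwᵢ‖p−pᵢ‖² is the weighted centroid p* = (Σwᵢpᵢ)/(Σwᵢ).
Σwᵢ = 160.
Σwᵢxᵢ = 90·3 + 20·8 + 50·0 = 430.
Σwᵢyᵢ = 90·13 + 20·19 + 50·13 = 2200.
x* = 430/160 = 2.69, y* = 2200/160 = 13.75.

(2.69, 13.75)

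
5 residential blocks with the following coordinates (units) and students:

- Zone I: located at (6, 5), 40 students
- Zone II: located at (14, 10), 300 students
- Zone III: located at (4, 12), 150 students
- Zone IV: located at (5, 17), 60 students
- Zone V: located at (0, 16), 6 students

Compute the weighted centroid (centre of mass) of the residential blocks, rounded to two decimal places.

(9.60, 11.00)

The minimiser of Σwᵢ‖p−pᵢ‖² is the weighted centroid p* = (Σwᵢpᵢ)/(Σwᵢ).
Σwᵢ = 556.
Σwᵢxᵢ = 40·6 + 300·14 + 150·4 + 60·5 + 6·0 = 5340.
Σwᵢyᵢ = 40·5 + 300·10 + 150·12 + 60·17 + 6·16 = 6116.
x* = 5340/556 = 9.60, y* = 6116/556 = 11.00.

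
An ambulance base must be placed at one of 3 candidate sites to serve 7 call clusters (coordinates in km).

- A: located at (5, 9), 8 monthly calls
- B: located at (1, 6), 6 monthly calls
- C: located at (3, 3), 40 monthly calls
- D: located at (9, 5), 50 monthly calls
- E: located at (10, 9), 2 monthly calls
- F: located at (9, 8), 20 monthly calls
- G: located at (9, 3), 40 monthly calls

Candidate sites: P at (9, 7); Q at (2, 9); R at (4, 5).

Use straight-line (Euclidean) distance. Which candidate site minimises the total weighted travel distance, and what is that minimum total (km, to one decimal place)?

Total weighted distance at each candidate:
  P (9, 7): total = 657.1
  Q (2, 9): total = 1215.6
  R (4, 5): total = 737.8
Minimum is at P with total 657.1 km.

P, total 657.1 km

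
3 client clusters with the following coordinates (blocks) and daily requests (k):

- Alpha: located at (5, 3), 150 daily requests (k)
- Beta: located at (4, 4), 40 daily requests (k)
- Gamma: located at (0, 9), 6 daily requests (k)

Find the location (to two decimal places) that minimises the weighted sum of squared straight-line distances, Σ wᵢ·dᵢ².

The minimiser of Σwᵢ‖p−pᵢ‖² is the weighted centroid p* = (Σwᵢpᵢ)/(Σwᵢ).
Σwᵢ = 196.
Σwᵢxᵢ = 150·5 + 40·4 + 6·0 = 910.
Σwᵢyᵢ = 150·3 + 40·4 + 6·9 = 664.
x* = 910/196 = 4.64, y* = 664/196 = 3.39.

(4.64, 3.39)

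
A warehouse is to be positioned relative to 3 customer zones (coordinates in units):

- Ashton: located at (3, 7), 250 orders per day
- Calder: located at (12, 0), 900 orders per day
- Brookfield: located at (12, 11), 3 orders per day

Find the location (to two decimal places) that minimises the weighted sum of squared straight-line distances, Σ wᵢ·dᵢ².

(10.05, 1.55)

The minimiser of Σwᵢ‖p−pᵢ‖² is the weighted centroid p* = (Σwᵢpᵢ)/(Σwᵢ).
Σwᵢ = 1153.
Σwᵢxᵢ = 250·3 + 900·12 + 3·12 = 11586.
Σwᵢyᵢ = 250·7 + 900·0 + 3·11 = 1783.
x* = 11586/1153 = 10.05, y* = 1783/1153 = 1.55.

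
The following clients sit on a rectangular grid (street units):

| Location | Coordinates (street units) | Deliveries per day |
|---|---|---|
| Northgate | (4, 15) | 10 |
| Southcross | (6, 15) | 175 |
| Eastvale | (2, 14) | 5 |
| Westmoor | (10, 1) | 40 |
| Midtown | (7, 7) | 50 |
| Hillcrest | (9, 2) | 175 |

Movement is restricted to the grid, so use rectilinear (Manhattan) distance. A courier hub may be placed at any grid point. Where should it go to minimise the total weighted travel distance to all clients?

Manhattan distance separates: Σwᵢ(|x−xᵢ|+|y−yᵢ|) = Σwᵢ|x−xᵢ| + Σwᵢ|y−yᵢ|, so x and y are optimised independently as 1-D weighted medians.
Total weight W = 455; half = 227.5.
x-coordinate, sorted with cumulative weight:
  x=2 (Eastvale, w=5) cum 5
  x=4 (Northgate, w=10) cum 15
  x=6 (Southcross, w=175) cum 190
  x=7 (Midtown, w=50) cum 240  ← median
  x=9 (Hillcrest, w=175) cum 415
  x=10 (Westmoor, w=40) cum 455
⇒ x* = 7
y-coordinate, sorted with cumulative weight:
  y=1 (Westmoor, w=40) cum 40
  y=2 (Hillcrest, w=175) cum 215
  y=7 (Midtown, w=50) cum 265  ← median
  y=14 (Eastvale, w=5) cum 270
  y=15 (Northgate, w=10) cum 280
  y=15 (Southcross, w=175) cum 455
⇒ y* = 7

(7, 7)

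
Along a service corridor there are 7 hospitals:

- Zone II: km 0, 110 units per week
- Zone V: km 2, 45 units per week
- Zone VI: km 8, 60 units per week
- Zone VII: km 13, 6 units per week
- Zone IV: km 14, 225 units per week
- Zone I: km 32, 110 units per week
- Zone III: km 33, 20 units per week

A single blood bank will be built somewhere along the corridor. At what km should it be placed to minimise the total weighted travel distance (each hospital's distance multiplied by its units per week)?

For a sum of weighted absolute distances on a line, the optimum is the weighted median (not the mean). Total weight W = 576; half-weight = 288.
Sort by position and accumulate weight:
  km 0 (Zone II, w=110) → cum 110
  km 2 (Zone V, w=45) → cum 155
  km 8 (Zone VI, w=60) → cum 215
  km 13 (Zone VII, w=6) → cum 221
  km 14 (Zone IV, w=225) → cum 446  ≥ 288 → median here
  km 32 (Zone I, w=110) → cum 556
  km 33 (Zone III, w=20) → cum 576
Optimal location: km 14.

x = 14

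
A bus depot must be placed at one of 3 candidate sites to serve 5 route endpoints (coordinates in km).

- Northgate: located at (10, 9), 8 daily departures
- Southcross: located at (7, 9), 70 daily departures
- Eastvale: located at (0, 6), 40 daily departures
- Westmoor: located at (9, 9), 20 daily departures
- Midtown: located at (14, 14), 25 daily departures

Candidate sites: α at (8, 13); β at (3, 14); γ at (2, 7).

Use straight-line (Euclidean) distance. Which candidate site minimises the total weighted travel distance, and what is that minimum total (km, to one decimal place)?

Total weighted distance at each candidate:
  α (8, 13): total = 984.1
  β (3, 14): total = 1290.0
  γ (2, 7): total = 1025.3
Minimum is at α with total 984.1 km.

α, total 984.1 km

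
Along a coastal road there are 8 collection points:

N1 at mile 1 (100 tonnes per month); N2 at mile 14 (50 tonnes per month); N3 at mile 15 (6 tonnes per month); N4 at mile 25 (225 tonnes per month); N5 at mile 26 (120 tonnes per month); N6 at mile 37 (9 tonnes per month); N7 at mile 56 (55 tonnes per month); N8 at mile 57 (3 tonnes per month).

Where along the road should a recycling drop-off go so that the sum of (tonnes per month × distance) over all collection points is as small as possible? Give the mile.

x = 25

For a sum of weighted absolute distances on a line, the optimum is the weighted median (not the mean). Total weight W = 568; half-weight = 284.
Sort by position and accumulate weight:
  mile 1 (N1, w=100) → cum 100
  mile 14 (N2, w=50) → cum 150
  mile 15 (N3, w=6) → cum 156
  mile 25 (N4, w=225) → cum 381  ≥ 284 → median here
  mile 26 (N5, w=120) → cum 501
  mile 37 (N6, w=9) → cum 510
  mile 56 (N7, w=55) → cum 565
  mile 57 (N8, w=3) → cum 568
Optimal location: mile 25.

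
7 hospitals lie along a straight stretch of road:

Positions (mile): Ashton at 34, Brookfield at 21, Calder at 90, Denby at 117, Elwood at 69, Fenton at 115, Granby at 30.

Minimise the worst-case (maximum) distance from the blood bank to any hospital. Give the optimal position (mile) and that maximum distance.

The 1-center on a line is the midpoint of the two extreme points: leftmost at 21, rightmost at 117.
Optimal location = (21 + 117)/2 = 69; maximum distance = (117 − 21)/2 = 48.

location 69, max distance 48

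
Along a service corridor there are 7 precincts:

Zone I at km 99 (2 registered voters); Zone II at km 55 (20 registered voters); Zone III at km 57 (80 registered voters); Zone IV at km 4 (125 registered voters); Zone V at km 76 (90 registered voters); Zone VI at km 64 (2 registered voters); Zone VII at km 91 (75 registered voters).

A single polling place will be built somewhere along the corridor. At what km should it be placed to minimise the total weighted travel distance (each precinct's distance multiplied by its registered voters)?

For a sum of weighted absolute distances on a line, the optimum is the weighted median (not the mean). Total weight W = 394; half-weight = 197.
Sort by position and accumulate weight:
  km 4 (Zone IV, w=125) → cum 125
  km 55 (Zone II, w=20) → cum 145
  km 57 (Zone III, w=80) → cum 225  ≥ 197 → median here
  km 64 (Zone VI, w=2) → cum 227
  km 76 (Zone V, w=90) → cum 317
  km 91 (Zone VII, w=75) → cum 392
  km 99 (Zone I, w=2) → cum 394
Optimal location: km 57.

x = 57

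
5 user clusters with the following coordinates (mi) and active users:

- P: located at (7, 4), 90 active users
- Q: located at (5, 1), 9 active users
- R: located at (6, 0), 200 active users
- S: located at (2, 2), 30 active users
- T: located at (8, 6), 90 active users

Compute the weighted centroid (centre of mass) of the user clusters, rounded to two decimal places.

The minimiser of Σwᵢ‖p−pᵢ‖² is the weighted centroid p* = (Σwᵢpᵢ)/(Σwᵢ).
Σwᵢ = 419.
Σwᵢxᵢ = 90·7 + 9·5 + 200·6 + 30·2 + 90·8 = 2655.
Σwᵢyᵢ = 90·4 + 9·1 + 200·0 + 30·2 + 90·6 = 969.
x* = 2655/419 = 6.34, y* = 969/419 = 2.31.

(6.34, 2.31)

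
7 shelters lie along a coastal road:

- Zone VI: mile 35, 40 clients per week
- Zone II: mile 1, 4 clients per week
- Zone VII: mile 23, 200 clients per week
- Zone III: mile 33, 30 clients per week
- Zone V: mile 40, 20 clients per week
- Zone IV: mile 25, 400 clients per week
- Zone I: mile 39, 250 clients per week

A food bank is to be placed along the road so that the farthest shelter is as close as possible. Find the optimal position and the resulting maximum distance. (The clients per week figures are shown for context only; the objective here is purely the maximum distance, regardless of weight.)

The 1-center on a line is the midpoint of the two extreme points: leftmost at 1, rightmost at 40.
Optimal location = (1 + 40)/2 = 20.5; maximum distance = (40 − 1)/2 = 19.5.

location 20.5, max distance 19.5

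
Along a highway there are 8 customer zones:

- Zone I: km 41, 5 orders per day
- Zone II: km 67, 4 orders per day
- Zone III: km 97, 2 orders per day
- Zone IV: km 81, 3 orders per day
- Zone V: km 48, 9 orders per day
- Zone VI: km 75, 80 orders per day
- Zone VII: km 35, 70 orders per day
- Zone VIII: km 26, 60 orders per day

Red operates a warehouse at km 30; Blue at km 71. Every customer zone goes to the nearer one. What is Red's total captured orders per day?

The indifferent point is the midpoint (30+71)/2 = 50.5; customer zones left of it (closer to Red at 30) go to Red, those right go to Blue.
  Zone VIII at 26 (w=60) → Red
  Zone VII at 35 (w=70) → Red
  Zone I at 41 (w=5) → Red
  Zone V at 48 (w=9) → Red
  Zone II at 67 (w=4) → Blue
  Zone VI at 75 (w=80) → Blue
  Zone IV at 81 (w=3) → Blue
  Zone III at 97 (w=2) → Blue
Red captures 144; Blue captures 89.

144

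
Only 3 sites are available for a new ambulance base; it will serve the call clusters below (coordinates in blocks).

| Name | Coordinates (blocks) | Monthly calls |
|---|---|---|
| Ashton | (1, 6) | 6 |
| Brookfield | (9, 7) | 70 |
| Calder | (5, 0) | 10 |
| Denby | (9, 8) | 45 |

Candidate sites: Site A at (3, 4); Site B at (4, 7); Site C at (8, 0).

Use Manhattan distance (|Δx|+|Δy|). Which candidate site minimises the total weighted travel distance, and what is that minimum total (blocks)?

Total weighted distance at each candidate:
  Site A (3, 4): total = 1164
  Site B (4, 7): total = 724
  Site C (8, 0): total = 1073
Minimum is at Site B with total 724 blocks.

Site B, total 724 blocks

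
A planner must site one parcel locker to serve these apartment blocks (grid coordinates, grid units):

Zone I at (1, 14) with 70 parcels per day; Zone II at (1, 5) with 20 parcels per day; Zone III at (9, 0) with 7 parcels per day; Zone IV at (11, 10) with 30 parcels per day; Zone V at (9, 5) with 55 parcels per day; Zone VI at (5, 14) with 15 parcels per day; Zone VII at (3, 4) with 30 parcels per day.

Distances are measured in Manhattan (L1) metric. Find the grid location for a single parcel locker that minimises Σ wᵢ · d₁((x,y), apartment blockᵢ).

(3, 10)

Manhattan distance separates: Σwᵢ(|x−xᵢ|+|y−yᵢ|) = Σwᵢ|x−xᵢ| + Σwᵢ|y−yᵢ|, so x and y are optimised independently as 1-D weighted medians.
Total weight W = 227; half = 113.5.
x-coordinate, sorted with cumulative weight:
  x=1 (Zone I, w=70) cum 70
  x=1 (Zone II, w=20) cum 90
  x=3 (Zone VII, w=30) cum 120  ← median
  x=5 (Zone VI, w=15) cum 135
  x=9 (Zone III, w=7) cum 142
  x=9 (Zone V, w=55) cum 197
  x=11 (Zone IV, w=30) cum 227
⇒ x* = 3
y-coordinate, sorted with cumulative weight:
  y=0 (Zone III, w=7) cum 7
  y=4 (Zone VII, w=30) cum 37
  y=5 (Zone II, w=20) cum 57
  y=5 (Zone V, w=55) cum 112
  y=10 (Zone IV, w=30) cum 142  ← median
  y=14 (Zone I, w=70) cum 212
  y=14 (Zone VI, w=15) cum 227
⇒ y* = 10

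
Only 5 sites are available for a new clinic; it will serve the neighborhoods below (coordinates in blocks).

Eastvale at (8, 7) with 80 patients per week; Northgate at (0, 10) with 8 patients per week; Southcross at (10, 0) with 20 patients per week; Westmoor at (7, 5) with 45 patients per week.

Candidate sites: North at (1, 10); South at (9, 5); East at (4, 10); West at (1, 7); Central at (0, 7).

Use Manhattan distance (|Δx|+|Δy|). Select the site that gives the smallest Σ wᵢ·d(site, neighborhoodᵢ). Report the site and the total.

South, total 562 blocks

Total weighted distance at each candidate:
  North (1, 10): total = 1683
  South (9, 5): total = 562
  East (4, 10): total = 1272
  West (1, 7): total = 1272
  Central (0, 7): total = 1409
Minimum is at South with total 562 blocks.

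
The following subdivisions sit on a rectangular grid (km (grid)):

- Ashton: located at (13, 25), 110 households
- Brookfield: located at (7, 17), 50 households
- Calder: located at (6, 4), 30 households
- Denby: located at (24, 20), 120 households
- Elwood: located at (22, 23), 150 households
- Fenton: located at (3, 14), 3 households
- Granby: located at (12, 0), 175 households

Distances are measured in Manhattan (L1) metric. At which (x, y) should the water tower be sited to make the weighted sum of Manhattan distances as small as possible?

Manhattan distance separates: Σwᵢ(|x−xᵢ|+|y−yᵢ|) = Σwᵢ|x−xᵢ| + Σwᵢ|y−yᵢ|, so x and y are optimised independently as 1-D weighted medians.
Total weight W = 638; half = 319.
x-coordinate, sorted with cumulative weight:
  x=3 (Fenton, w=3) cum 3
  x=6 (Calder, w=30) cum 33
  x=7 (Brookfield, w=50) cum 83
  x=12 (Granby, w=175) cum 258
  x=13 (Ashton, w=110) cum 368  ← median
  x=22 (Elwood, w=150) cum 518
  x=24 (Denby, w=120) cum 638
⇒ x* = 13
y-coordinate, sorted with cumulative weight:
  y=0 (Granby, w=175) cum 175
  y=4 (Calder, w=30) cum 205
  y=14 (Fenton, w=3) cum 208
  y=17 (Brookfield, w=50) cum 258
  y=20 (Denby, w=120) cum 378  ← median
  y=23 (Elwood, w=150) cum 528
  y=25 (Ashton, w=110) cum 638
⇒ y* = 20

(13, 20)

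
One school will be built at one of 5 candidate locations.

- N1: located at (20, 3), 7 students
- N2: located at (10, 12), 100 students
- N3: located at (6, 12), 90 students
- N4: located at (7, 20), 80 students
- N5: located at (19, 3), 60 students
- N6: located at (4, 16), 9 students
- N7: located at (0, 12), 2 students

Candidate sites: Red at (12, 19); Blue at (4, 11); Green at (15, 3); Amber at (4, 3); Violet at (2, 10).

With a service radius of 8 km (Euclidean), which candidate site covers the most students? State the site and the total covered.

Blue, covering 201

Coverage radius r = 8 km; a point is covered iff (Δx)²+(Δy)² ≤ 8² = 64.
  Red (12, 19): covers {N2, N4} → 180
  Blue (4, 11): covers {N2, N3, N6, N7} → 201
  Green (15, 3): covers {N1, N5} → 67
  Amber (4, 3): covers {none} → 0
  Violet (2, 10): covers {N3, N6, N7} → 101
Maximum coverage at Blue: 201 students.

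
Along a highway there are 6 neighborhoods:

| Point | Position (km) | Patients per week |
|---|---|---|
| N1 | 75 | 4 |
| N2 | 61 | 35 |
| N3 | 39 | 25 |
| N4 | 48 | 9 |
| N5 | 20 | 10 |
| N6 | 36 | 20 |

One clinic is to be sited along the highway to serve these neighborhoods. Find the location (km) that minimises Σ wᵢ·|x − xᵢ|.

x = 39

For a sum of weighted absolute distances on a line, the optimum is the weighted median (not the mean). Total weight W = 103; half-weight = 51.5.
Sort by position and accumulate weight:
  km 20 (N5, w=10) → cum 10
  km 36 (N6, w=20) → cum 30
  km 39 (N3, w=25) → cum 55  ≥ 51.5 → median here
  km 48 (N4, w=9) → cum 64
  km 61 (N2, w=35) → cum 99
  km 75 (N1, w=4) → cum 103
Optimal location: km 39.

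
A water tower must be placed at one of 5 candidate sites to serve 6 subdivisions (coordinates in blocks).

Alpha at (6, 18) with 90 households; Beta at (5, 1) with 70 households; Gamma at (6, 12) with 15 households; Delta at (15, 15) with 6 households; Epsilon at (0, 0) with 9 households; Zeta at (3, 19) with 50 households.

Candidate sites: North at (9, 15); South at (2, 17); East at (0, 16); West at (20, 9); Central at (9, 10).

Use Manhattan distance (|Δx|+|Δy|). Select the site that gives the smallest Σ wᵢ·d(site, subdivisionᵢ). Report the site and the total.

South, total 2326 blocks

Total weighted distance at each candidate:
  North (9, 15): total = 2642
  South (2, 17): total = 2326
  East (0, 16): total = 2810
  West (20, 9): total = 5612
  Central (9, 10): total = 2962
Minimum is at South with total 2326 blocks.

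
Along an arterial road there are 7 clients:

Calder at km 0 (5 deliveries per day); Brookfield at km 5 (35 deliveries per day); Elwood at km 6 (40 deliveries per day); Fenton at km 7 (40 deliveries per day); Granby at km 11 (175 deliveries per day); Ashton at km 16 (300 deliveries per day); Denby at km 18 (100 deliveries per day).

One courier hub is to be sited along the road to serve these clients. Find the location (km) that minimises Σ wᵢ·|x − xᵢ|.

For a sum of weighted absolute distances on a line, the optimum is the weighted median (not the mean). Total weight W = 695; half-weight = 347.5.
Sort by position and accumulate weight:
  km 0 (Calder, w=5) → cum 5
  km 5 (Brookfield, w=35) → cum 40
  km 6 (Elwood, w=40) → cum 80
  km 7 (Fenton, w=40) → cum 120
  km 11 (Granby, w=175) → cum 295
  km 16 (Ashton, w=300) → cum 595  ≥ 347.5 → median here
  km 18 (Denby, w=100) → cum 695
Optimal location: km 16.

x = 16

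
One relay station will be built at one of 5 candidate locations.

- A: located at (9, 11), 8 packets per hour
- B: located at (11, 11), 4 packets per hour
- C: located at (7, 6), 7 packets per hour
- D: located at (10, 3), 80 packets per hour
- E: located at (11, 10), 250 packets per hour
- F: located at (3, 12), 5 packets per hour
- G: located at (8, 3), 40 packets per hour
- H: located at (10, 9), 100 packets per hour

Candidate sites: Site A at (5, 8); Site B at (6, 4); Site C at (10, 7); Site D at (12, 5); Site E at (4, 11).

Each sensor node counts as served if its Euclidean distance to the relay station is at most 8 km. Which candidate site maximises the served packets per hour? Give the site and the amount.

Site A, covering 494

Coverage radius r = 8 km; a point is covered iff (Δx)²+(Δy)² ≤ 8² = 64.
  Site A (5, 8): covers {A, B, C, D, E, F, G, H} → 494
  Site B (6, 4): covers {A, C, D, E, G, H} → 485
  Site C (10, 7): covers {A, B, C, D, E, G, H} → 489
  Site D (12, 5): covers {A, B, C, D, E, G, H} → 489
  Site E (4, 11): covers {A, B, C, E, F, H} → 374
Maximum coverage at Site A: 494 packets per hour.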